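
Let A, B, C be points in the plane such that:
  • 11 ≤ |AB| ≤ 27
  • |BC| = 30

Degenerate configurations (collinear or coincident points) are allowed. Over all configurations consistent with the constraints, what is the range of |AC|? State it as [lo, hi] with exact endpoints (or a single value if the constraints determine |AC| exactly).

|AB| ∈ [11, 27]
|BC| ∈ {30}
|AC| ∈ [3, 57]

|AC| ∈ [3, 57]  (≈ [3.0000, 57.0000])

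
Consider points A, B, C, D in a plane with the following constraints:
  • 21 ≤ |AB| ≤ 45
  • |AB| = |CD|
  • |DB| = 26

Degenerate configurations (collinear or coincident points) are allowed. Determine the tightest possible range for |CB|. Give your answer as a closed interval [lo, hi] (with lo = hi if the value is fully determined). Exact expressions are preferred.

|AB| ∈ [21, 45]
|BD| ∈ {26}
|CD| ∈ [21, 45]
|AD| ∈ [0, 71]
|BC| ∈ [0, 71]
|AC| ∈ [0, 116]

|CB| ∈ [0, 71]  (≈ [0.0000, 71.0000])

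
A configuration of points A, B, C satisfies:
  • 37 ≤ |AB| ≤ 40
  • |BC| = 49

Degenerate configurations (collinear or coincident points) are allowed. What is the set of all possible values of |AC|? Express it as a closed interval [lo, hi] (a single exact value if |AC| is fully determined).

|AC| ∈ [9, 89]  (≈ [9.0000, 89.0000])

|AB| ∈ [37, 40]
|BC| ∈ {49}
|AC| ∈ [9, 89]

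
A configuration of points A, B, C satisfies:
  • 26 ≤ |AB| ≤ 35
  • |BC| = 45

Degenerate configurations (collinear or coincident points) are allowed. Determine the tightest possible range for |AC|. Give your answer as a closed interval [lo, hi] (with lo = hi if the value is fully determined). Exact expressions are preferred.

|AC| ∈ [10, 80]  (≈ [10.0000, 80.0000])

|AB| ∈ [26, 35]
|BC| ∈ {45}
|AC| ∈ [10, 80]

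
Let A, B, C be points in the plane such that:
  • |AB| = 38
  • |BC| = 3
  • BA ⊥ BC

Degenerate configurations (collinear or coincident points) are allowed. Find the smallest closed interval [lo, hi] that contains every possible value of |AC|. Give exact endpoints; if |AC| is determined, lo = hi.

|AB| ∈ {38}
|BC| ∈ {3}
|AC| ∈ {√(1453)}

|AC| = √(1453)  (≈ 38.1182)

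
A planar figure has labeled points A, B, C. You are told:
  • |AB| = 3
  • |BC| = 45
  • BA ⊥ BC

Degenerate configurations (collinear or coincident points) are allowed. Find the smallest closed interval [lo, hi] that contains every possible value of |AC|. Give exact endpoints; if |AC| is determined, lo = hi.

|AC| = 3·√(226)  (≈ 45.0999)

|AB| ∈ {3}
|BC| ∈ {45}
|AC| ∈ {3·√(226)}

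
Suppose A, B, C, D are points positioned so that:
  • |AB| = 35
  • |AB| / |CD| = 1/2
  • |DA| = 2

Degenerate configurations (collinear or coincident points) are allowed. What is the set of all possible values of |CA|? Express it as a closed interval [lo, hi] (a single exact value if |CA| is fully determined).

|CA| ∈ [68, 72]  (≈ [68.0000, 72.0000])

|AB| ∈ {35}
|AD| ∈ {2}
|CD| ∈ {70}
|BD| ∈ [33, 37]
|AC| ∈ [68, 72]
|BC| ∈ [33, 107]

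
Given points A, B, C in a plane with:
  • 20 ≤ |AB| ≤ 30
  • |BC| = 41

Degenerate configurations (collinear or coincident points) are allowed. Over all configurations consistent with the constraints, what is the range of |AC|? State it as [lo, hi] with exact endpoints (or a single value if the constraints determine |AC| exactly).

|AC| ∈ [11, 71]  (≈ [11.0000, 71.0000])

|AB| ∈ [20, 30]
|BC| ∈ {41}
|AC| ∈ [11, 71]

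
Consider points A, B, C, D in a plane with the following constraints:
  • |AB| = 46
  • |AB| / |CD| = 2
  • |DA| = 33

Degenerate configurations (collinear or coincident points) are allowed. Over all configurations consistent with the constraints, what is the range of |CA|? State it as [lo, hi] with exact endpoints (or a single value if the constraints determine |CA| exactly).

|CA| ∈ [10, 56]  (≈ [10.0000, 56.0000])

|AB| ∈ {46}
|AD| ∈ {33}
|CD| ∈ {23}
|BD| ∈ [13, 79]
|AC| ∈ [10, 56]
|BC| ∈ [0, 102]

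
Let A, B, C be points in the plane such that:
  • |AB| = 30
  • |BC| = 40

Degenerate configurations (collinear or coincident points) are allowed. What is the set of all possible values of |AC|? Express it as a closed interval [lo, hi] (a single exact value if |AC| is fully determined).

|AC| ∈ [10, 70]  (≈ [10.0000, 70.0000])

|AB| ∈ {30}
|BC| ∈ {40}
|AC| ∈ [10, 70]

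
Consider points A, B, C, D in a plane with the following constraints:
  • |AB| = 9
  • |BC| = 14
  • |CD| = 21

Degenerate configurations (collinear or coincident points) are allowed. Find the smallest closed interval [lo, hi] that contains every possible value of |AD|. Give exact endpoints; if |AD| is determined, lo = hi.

|AB| ∈ {9}
|BC| ∈ {14}
|CD| ∈ {21}
|AC| ∈ [5, 23]
|BD| ∈ [7, 35]
|AD| ∈ [0, 44]

|AD| ∈ [0, 44]  (≈ [0.0000, 44.0000])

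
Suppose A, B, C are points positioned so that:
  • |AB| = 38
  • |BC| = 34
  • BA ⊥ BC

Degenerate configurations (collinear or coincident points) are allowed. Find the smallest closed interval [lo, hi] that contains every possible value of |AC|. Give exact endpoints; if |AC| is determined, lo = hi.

|AB| ∈ {38}
|BC| ∈ {34}
|AC| ∈ {10·√(26)}

|AC| = 10·√(26)  (≈ 50.9902)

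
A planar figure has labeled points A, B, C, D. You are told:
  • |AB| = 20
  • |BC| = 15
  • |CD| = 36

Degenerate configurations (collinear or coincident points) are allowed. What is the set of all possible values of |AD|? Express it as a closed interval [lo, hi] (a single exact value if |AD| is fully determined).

|AD| ∈ [1, 71]  (≈ [1.0000, 71.0000])

|AB| ∈ {20}
|BC| ∈ {15}
|CD| ∈ {36}
|AC| ∈ [5, 35]
|BD| ∈ [21, 51]
|AD| ∈ [1, 71]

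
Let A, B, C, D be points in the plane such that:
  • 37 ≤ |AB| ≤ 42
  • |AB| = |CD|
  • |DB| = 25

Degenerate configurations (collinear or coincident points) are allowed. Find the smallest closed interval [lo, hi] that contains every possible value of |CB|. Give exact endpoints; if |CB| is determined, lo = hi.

|CB| ∈ [12, 67]  (≈ [12.0000, 67.0000])

|AB| ∈ [37, 42]
|BD| ∈ {25}
|CD| ∈ [37, 42]
|AD| ∈ [12, 67]
|BC| ∈ [12, 67]
|AC| ∈ [0, 109]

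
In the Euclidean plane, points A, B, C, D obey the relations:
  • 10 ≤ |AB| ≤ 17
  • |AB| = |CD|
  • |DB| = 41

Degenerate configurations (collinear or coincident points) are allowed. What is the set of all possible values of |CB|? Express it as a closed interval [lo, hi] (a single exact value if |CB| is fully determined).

|AB| ∈ [10, 17]
|BD| ∈ {41}
|CD| ∈ [10, 17]
|AD| ∈ [24, 58]
|BC| ∈ [24, 58]
|AC| ∈ [7, 75]

|CB| ∈ [24, 58]  (≈ [24.0000, 58.0000])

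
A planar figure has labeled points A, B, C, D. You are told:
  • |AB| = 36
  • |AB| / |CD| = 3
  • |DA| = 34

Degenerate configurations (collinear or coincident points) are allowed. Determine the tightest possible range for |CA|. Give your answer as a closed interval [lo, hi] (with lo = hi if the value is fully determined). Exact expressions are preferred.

|AB| ∈ {36}
|AD| ∈ {34}
|CD| ∈ {12}
|BD| ∈ [2, 70]
|AC| ∈ [22, 46]
|BC| ∈ [0, 82]

|CA| ∈ [22, 46]  (≈ [22.0000, 46.0000])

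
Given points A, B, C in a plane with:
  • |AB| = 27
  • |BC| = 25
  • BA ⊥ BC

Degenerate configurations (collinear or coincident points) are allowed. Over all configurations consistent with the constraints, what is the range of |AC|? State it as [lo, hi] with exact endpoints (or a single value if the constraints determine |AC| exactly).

|AB| ∈ {27}
|BC| ∈ {25}
|AC| ∈ {√(1354)}

|AC| = √(1354)  (≈ 36.7967)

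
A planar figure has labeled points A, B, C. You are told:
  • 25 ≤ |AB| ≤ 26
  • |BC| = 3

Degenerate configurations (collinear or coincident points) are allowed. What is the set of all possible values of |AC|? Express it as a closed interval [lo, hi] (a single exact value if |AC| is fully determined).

|AC| ∈ [22, 29]  (≈ [22.0000, 29.0000])

|AB| ∈ [25, 26]
|BC| ∈ {3}
|AC| ∈ [22, 29]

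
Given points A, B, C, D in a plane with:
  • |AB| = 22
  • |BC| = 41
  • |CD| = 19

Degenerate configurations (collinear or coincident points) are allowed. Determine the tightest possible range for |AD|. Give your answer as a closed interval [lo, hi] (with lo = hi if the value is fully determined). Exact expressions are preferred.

|AB| ∈ {22}
|BC| ∈ {41}
|CD| ∈ {19}
|AC| ∈ [19, 63]
|BD| ∈ [22, 60]
|AD| ∈ [0, 82]

|AD| ∈ [0, 82]  (≈ [0.0000, 82.0000])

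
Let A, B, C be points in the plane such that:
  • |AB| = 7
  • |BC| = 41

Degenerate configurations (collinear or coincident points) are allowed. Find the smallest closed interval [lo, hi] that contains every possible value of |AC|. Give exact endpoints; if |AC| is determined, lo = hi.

|AB| ∈ {7}
|BC| ∈ {41}
|AC| ∈ [34, 48]

|AC| ∈ [34, 48]  (≈ [34.0000, 48.0000])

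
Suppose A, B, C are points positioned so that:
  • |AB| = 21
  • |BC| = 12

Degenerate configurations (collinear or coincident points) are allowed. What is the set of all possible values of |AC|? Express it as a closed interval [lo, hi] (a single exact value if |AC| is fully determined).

|AB| ∈ {21}
|BC| ∈ {12}
|AC| ∈ [9, 33]

|AC| ∈ [9, 33]  (≈ [9.0000, 33.0000])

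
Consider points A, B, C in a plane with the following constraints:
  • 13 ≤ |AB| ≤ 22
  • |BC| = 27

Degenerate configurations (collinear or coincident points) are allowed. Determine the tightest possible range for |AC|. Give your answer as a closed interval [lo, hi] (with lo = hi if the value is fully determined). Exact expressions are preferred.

|AC| ∈ [5, 49]  (≈ [5.0000, 49.0000])

|AB| ∈ [13, 22]
|BC| ∈ {27}
|AC| ∈ [5, 49]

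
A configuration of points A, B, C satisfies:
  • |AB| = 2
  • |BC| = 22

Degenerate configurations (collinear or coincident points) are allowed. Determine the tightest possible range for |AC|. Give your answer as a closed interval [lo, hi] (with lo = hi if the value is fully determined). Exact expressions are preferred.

|AC| ∈ [20, 24]  (≈ [20.0000, 24.0000])

|AB| ∈ {2}
|BC| ∈ {22}
|AC| ∈ [20, 24]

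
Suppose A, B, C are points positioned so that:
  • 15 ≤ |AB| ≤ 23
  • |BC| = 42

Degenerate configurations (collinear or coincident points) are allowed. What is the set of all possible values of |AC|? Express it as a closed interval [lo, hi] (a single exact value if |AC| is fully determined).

|AC| ∈ [19, 65]  (≈ [19.0000, 65.0000])

|AB| ∈ [15, 23]
|BC| ∈ {42}
|AC| ∈ [19, 65]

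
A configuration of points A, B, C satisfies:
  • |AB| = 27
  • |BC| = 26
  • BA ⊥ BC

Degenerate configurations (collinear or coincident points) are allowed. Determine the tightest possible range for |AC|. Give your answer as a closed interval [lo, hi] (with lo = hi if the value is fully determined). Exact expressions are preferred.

|AC| = √(1405)  (≈ 37.4833)

|AB| ∈ {27}
|BC| ∈ {26}
|AC| ∈ {√(1405)}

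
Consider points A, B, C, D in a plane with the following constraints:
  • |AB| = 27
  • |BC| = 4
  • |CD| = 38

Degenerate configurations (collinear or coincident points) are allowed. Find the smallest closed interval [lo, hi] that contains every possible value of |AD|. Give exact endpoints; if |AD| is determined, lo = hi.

|AB| ∈ {27}
|BC| ∈ {4}
|CD| ∈ {38}
|AC| ∈ [23, 31]
|BD| ∈ [34, 42]
|AD| ∈ [7, 69]

|AD| ∈ [7, 69]  (≈ [7.0000, 69.0000])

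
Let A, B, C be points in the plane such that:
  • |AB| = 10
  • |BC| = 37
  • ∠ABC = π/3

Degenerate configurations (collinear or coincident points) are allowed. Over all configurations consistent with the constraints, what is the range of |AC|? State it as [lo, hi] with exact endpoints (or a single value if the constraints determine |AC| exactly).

|AC| = √(1099)  (≈ 33.1512)

|AB| ∈ {10}
|BC| ∈ {37}
|AC| ∈ {√(1099)}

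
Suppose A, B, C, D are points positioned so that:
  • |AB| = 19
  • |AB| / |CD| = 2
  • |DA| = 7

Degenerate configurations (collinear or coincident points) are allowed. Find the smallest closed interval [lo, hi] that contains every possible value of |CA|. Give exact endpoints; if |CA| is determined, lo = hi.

|AB| ∈ {19}
|AD| ∈ {7}
|CD| ∈ {19/2}
|BD| ∈ [12, 26]
|AC| ∈ [5/2, 33/2]
|BC| ∈ [5/2, 71/2]

|CA| ∈ [5/2, 33/2]  (≈ [2.5000, 16.5000])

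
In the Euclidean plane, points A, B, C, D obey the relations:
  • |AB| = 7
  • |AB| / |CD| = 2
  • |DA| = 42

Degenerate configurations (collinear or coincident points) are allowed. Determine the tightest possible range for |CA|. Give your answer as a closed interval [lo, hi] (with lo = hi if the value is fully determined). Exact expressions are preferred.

|AB| ∈ {7}
|AD| ∈ {42}
|CD| ∈ {7/2}
|BD| ∈ [35, 49]
|AC| ∈ [77/2, 91/2]
|BC| ∈ [63/2, 105/2]

|CA| ∈ [77/2, 91/2]  (≈ [38.5000, 45.5000])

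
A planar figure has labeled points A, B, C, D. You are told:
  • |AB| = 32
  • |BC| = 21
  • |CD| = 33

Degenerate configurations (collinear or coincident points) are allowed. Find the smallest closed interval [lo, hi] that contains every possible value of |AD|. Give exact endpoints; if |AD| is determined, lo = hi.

|AB| ∈ {32}
|BC| ∈ {21}
|CD| ∈ {33}
|AC| ∈ [11, 53]
|BD| ∈ [12, 54]
|AD| ∈ [0, 86]

|AD| ∈ [0, 86]  (≈ [0.0000, 86.0000])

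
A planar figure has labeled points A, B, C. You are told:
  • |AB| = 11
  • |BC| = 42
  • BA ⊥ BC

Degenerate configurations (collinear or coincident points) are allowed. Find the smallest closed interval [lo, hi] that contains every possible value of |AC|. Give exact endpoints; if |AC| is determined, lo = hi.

|AB| ∈ {11}
|BC| ∈ {42}
|AC| ∈ {√(1885)}

|AC| = √(1885)  (≈ 43.4166)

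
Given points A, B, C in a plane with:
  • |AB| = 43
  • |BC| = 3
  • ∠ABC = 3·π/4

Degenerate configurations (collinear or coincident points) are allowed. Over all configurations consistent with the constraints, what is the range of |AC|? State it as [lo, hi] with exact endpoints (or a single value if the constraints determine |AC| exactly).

|AC| = √(129·√(2) + 1858)  (≈ 45.1712)

|AB| ∈ {43}
|BC| ∈ {3}
|AC| ∈ {√(129·√(2) + 1858)}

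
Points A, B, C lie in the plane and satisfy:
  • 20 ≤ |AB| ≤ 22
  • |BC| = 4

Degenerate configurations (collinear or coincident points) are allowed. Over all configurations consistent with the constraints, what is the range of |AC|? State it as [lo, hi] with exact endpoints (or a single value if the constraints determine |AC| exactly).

|AC| ∈ [16, 26]  (≈ [16.0000, 26.0000])

|AB| ∈ [20, 22]
|BC| ∈ {4}
|AC| ∈ [16, 26]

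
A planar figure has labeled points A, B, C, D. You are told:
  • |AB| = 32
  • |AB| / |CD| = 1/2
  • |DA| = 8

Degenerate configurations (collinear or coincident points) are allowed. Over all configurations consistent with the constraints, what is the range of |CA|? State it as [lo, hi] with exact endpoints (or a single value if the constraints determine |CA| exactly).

|CA| ∈ [56, 72]  (≈ [56.0000, 72.0000])

|AB| ∈ {32}
|AD| ∈ {8}
|CD| ∈ {64}
|BD| ∈ [24, 40]
|AC| ∈ [56, 72]
|BC| ∈ [24, 104]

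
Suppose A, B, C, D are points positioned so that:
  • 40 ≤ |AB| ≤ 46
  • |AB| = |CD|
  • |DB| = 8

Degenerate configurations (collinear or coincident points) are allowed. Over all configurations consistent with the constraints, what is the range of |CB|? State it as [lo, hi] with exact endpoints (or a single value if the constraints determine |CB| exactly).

|CB| ∈ [32, 54]  (≈ [32.0000, 54.0000])

|AB| ∈ [40, 46]
|BD| ∈ {8}
|CD| ∈ [40, 46]
|AD| ∈ [32, 54]
|BC| ∈ [32, 54]
|AC| ∈ [0, 100]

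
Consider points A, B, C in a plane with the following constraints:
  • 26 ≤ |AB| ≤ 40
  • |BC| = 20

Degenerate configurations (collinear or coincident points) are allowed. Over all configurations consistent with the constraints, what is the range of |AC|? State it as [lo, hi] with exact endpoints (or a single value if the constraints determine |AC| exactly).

|AC| ∈ [6, 60]  (≈ [6.0000, 60.0000])

|AB| ∈ [26, 40]
|BC| ∈ {20}
|AC| ∈ [6, 60]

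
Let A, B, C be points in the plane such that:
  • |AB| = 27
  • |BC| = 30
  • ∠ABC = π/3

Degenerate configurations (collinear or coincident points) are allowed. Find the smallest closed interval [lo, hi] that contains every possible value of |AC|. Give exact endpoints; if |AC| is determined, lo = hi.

|AC| = 3·√(91)  (≈ 28.6182)

|AB| ∈ {27}
|BC| ∈ {30}
|AC| ∈ {3·√(91)}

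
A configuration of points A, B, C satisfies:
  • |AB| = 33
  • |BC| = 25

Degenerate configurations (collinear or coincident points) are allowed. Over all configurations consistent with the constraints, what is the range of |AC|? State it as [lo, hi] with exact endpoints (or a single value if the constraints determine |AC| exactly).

|AB| ∈ {33}
|BC| ∈ {25}
|AC| ∈ [8, 58]

|AC| ∈ [8, 58]  (≈ [8.0000, 58.0000])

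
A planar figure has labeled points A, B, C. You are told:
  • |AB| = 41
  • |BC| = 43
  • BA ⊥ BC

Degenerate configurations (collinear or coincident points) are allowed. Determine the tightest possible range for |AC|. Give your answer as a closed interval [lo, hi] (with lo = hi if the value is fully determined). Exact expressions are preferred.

|AB| ∈ {41}
|BC| ∈ {43}
|AC| ∈ {√(3530)}

|AC| = √(3530)  (≈ 59.4138)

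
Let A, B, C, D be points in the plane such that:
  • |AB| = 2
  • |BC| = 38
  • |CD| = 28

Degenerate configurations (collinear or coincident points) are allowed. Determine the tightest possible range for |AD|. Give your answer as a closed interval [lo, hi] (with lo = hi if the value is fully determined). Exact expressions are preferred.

|AD| ∈ [8, 68]  (≈ [8.0000, 68.0000])

|AB| ∈ {2}
|BC| ∈ {38}
|CD| ∈ {28}
|AC| ∈ [36, 40]
|BD| ∈ [10, 66]
|AD| ∈ [8, 68]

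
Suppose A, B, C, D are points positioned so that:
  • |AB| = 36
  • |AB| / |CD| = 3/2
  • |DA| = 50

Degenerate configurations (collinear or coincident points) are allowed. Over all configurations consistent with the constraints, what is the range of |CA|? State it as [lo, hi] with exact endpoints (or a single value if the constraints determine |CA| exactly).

|CA| ∈ [26, 74]  (≈ [26.0000, 74.0000])

|AB| ∈ {36}
|AD| ∈ {50}
|CD| ∈ {24}
|BD| ∈ [14, 86]
|AC| ∈ [26, 74]
|BC| ∈ [0, 110]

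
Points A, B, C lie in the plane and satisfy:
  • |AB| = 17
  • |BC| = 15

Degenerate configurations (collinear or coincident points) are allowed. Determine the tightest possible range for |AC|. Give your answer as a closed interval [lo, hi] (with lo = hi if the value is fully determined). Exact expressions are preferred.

|AC| ∈ [2, 32]  (≈ [2.0000, 32.0000])

|AB| ∈ {17}
|BC| ∈ {15}
|AC| ∈ [2, 32]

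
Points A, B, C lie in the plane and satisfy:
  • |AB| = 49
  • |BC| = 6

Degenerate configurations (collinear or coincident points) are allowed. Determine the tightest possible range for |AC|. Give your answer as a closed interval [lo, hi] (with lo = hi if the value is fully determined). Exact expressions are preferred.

|AB| ∈ {49}
|BC| ∈ {6}
|AC| ∈ [43, 55]

|AC| ∈ [43, 55]  (≈ [43.0000, 55.0000])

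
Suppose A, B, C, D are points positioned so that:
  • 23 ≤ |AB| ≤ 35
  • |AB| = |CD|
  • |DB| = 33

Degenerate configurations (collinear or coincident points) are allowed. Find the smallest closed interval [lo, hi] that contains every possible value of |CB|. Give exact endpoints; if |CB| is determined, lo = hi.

|AB| ∈ [23, 35]
|BD| ∈ {33}
|CD| ∈ [23, 35]
|AD| ∈ [0, 68]
|BC| ∈ [0, 68]
|AC| ∈ [0, 103]

|CB| ∈ [0, 68]  (≈ [0.0000, 68.0000])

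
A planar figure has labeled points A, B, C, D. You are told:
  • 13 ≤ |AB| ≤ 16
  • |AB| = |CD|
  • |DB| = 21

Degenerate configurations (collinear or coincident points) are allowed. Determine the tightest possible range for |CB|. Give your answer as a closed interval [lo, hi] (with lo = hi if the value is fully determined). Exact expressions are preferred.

|AB| ∈ [13, 16]
|BD| ∈ {21}
|CD| ∈ [13, 16]
|AD| ∈ [5, 37]
|BC| ∈ [5, 37]
|AC| ∈ [0, 53]

|CB| ∈ [5, 37]  (≈ [5.0000, 37.0000])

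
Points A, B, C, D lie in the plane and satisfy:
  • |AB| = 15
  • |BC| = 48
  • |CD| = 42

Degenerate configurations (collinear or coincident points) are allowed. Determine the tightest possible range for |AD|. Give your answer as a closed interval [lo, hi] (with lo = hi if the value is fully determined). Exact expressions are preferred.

|AD| ∈ [0, 105]  (≈ [0.0000, 105.0000])

|AB| ∈ {15}
|BC| ∈ {48}
|CD| ∈ {42}
|AC| ∈ [33, 63]
|BD| ∈ [6, 90]
|AD| ∈ [0, 105]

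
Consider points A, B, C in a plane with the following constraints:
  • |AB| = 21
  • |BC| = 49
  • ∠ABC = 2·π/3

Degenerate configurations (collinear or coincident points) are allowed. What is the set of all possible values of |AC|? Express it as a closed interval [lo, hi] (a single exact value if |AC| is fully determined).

|AC| = 7·√(79)  (≈ 62.2174)

|AB| ∈ {21}
|BC| ∈ {49}
|AC| ∈ {7·√(79)}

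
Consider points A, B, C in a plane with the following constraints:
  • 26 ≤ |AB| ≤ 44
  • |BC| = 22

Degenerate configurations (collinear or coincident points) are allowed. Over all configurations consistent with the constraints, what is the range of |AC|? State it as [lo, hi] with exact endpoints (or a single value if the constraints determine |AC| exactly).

|AB| ∈ [26, 44]
|BC| ∈ {22}
|AC| ∈ [4, 66]

|AC| ∈ [4, 66]  (≈ [4.0000, 66.0000])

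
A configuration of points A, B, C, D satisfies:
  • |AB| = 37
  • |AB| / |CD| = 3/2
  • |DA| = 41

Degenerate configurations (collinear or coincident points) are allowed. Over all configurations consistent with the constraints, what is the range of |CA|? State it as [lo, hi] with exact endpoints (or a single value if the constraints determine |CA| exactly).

|CA| ∈ [49/3, 197/3]  (≈ [16.3333, 65.6667])

|AB| ∈ {37}
|AD| ∈ {41}
|CD| ∈ {74/3}
|BD| ∈ [4, 78]
|AC| ∈ [49/3, 197/3]
|BC| ∈ [0, 308/3]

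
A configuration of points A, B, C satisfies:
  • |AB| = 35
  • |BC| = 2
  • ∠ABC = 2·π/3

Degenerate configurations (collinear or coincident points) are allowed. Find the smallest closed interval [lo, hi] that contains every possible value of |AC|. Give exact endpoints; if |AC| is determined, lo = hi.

|AC| = √(1299)  (≈ 36.0416)

|AB| ∈ {35}
|BC| ∈ {2}
|AC| ∈ {√(1299)}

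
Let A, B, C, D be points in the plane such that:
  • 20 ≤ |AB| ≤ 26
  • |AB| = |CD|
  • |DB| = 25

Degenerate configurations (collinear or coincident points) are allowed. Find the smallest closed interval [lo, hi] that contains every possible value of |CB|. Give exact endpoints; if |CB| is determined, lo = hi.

|AB| ∈ [20, 26]
|BD| ∈ {25}
|CD| ∈ [20, 26]
|AD| ∈ [0, 51]
|BC| ∈ [0, 51]
|AC| ∈ [0, 77]

|CB| ∈ [0, 51]  (≈ [0.0000, 51.0000])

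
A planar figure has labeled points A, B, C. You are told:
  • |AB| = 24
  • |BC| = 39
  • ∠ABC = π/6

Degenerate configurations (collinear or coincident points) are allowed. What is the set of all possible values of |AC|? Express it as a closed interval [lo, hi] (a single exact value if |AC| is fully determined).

|AC| = 3·√(233 - 104·√(3))  (≈ 21.8129)

|AB| ∈ {24}
|BC| ∈ {39}
|AC| ∈ {3·√(233 - 104·√(3))}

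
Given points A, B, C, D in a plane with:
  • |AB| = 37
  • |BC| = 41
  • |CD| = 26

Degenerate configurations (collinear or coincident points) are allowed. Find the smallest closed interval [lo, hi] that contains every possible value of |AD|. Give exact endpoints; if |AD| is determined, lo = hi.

|AD| ∈ [0, 104]  (≈ [0.0000, 104.0000])

|AB| ∈ {37}
|BC| ∈ {41}
|CD| ∈ {26}
|AC| ∈ [4, 78]
|BD| ∈ [15, 67]
|AD| ∈ [0, 104]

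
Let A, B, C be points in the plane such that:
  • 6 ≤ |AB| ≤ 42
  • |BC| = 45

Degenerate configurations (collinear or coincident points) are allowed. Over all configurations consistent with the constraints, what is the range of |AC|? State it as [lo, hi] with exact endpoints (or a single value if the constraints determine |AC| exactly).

|AB| ∈ [6, 42]
|BC| ∈ {45}
|AC| ∈ [3, 87]

|AC| ∈ [3, 87]  (≈ [3.0000, 87.0000])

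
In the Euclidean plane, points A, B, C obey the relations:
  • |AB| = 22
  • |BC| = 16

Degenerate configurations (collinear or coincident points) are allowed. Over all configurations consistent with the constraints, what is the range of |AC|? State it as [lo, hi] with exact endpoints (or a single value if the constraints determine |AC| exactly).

|AB| ∈ {22}
|BC| ∈ {16}
|AC| ∈ [6, 38]

|AC| ∈ [6, 38]  (≈ [6.0000, 38.0000])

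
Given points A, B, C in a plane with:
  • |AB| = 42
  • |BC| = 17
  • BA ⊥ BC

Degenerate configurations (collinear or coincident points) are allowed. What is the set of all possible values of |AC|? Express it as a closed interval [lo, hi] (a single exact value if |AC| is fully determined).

|AB| ∈ {42}
|BC| ∈ {17}
|AC| ∈ {√(2053)}

|AC| = √(2053)  (≈ 45.3100)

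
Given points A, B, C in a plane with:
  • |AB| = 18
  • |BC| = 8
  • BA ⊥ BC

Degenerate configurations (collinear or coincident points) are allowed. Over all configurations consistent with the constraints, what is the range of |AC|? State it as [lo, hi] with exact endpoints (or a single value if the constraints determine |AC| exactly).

|AC| = 2·√(97)  (≈ 19.6977)

|AB| ∈ {18}
|BC| ∈ {8}
|AC| ∈ {2·√(97)}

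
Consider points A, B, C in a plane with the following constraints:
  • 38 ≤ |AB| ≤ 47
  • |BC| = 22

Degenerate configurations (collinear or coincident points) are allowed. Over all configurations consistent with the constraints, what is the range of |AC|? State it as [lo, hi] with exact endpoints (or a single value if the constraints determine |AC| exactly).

|AC| ∈ [16, 69]  (≈ [16.0000, 69.0000])

|AB| ∈ [38, 47]
|BC| ∈ {22}
|AC| ∈ [16, 69]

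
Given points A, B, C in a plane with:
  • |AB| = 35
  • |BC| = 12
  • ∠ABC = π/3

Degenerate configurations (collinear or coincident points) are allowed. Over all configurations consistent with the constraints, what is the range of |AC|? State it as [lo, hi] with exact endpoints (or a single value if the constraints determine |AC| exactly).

|AC| = √(949)  (≈ 30.8058)

|AB| ∈ {35}
|BC| ∈ {12}
|AC| ∈ {√(949)}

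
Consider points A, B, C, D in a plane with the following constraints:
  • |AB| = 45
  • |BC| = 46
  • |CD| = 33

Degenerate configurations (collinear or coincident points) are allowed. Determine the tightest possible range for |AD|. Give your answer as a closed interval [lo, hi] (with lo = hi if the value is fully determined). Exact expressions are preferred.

|AB| ∈ {45}
|BC| ∈ {46}
|CD| ∈ {33}
|AC| ∈ [1, 91]
|BD| ∈ [13, 79]
|AD| ∈ [0, 124]

|AD| ∈ [0, 124]  (≈ [0.0000, 124.0000])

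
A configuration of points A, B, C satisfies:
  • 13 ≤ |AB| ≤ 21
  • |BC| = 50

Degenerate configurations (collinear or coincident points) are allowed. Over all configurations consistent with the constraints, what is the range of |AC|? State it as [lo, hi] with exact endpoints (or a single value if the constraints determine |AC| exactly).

|AC| ∈ [29, 71]  (≈ [29.0000, 71.0000])

|AB| ∈ [13, 21]
|BC| ∈ {50}
|AC| ∈ [29, 71]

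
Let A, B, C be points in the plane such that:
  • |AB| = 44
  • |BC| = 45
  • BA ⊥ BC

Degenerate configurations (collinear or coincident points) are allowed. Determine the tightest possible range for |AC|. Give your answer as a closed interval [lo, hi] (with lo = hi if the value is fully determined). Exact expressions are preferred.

|AB| ∈ {44}
|BC| ∈ {45}
|AC| ∈ {√(3961)}

|AC| = √(3961)  (≈ 62.9365)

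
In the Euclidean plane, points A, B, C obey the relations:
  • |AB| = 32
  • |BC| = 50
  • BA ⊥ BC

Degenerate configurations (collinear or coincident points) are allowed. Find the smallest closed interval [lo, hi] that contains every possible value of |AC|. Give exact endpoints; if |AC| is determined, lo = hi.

|AB| ∈ {32}
|BC| ∈ {50}
|AC| ∈ {2·√(881)}

|AC| = 2·√(881)  (≈ 59.3633)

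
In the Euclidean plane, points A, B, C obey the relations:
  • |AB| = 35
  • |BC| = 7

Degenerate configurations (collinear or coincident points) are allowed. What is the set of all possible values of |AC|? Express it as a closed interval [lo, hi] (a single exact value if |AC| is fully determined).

|AC| ∈ [28, 42]  (≈ [28.0000, 42.0000])

|AB| ∈ {35}
|BC| ∈ {7}
|AC| ∈ [28, 42]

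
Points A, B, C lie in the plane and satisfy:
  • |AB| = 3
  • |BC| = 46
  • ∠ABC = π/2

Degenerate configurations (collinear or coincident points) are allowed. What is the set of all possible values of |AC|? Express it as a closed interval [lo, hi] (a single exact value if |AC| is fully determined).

|AC| = 5·√(85)  (≈ 46.0977)

|AB| ∈ {3}
|BC| ∈ {46}
|AC| ∈ {5·√(85)}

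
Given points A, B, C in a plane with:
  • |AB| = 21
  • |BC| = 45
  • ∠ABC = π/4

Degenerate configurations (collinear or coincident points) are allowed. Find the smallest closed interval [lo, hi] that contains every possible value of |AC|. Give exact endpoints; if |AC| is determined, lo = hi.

|AC| = 3·√(274 - 105·√(2))  (≈ 33.6090)

|AB| ∈ {21}
|BC| ∈ {45}
|AC| ∈ {3·√(274 - 105·√(2))}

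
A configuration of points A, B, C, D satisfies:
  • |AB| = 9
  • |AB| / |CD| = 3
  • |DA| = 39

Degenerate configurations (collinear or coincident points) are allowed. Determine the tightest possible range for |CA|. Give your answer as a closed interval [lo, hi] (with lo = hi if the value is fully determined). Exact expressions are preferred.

|CA| ∈ [36, 42]  (≈ [36.0000, 42.0000])

|AB| ∈ {9}
|AD| ∈ {39}
|CD| ∈ {3}
|BD| ∈ [30, 48]
|AC| ∈ [36, 42]
|BC| ∈ [27, 51]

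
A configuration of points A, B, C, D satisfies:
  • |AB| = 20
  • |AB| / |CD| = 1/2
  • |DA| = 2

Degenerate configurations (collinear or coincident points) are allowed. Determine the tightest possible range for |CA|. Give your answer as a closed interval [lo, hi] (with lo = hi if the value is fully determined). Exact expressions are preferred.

|AB| ∈ {20}
|AD| ∈ {2}
|CD| ∈ {40}
|BD| ∈ [18, 22]
|AC| ∈ [38, 42]
|BC| ∈ [18, 62]

|CA| ∈ [38, 42]  (≈ [38.0000, 42.0000])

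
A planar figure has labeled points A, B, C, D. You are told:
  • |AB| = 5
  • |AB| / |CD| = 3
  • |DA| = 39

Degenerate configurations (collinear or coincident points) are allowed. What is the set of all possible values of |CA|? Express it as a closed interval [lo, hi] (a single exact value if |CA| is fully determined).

|AB| ∈ {5}
|AD| ∈ {39}
|CD| ∈ {5/3}
|BD| ∈ [34, 44]
|AC| ∈ [112/3, 122/3]
|BC| ∈ [97/3, 137/3]

|CA| ∈ [112/3, 122/3]  (≈ [37.3333, 40.6667])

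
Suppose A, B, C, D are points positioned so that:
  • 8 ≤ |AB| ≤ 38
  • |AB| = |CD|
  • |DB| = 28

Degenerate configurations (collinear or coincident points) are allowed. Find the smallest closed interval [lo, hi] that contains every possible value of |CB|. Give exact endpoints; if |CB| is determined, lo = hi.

|CB| ∈ [0, 66]  (≈ [0.0000, 66.0000])

|AB| ∈ [8, 38]
|BD| ∈ {28}
|CD| ∈ [8, 38]
|AD| ∈ [0, 66]
|BC| ∈ [0, 66]
|AC| ∈ [0, 104]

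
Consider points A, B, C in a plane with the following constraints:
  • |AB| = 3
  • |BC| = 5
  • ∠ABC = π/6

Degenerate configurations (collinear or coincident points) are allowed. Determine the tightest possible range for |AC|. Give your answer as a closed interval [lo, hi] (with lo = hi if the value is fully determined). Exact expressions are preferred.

|AC| = √(34 - 15·√(3))  (≈ 2.8318)

|AB| ∈ {3}
|BC| ∈ {5}
|AC| ∈ {√(34 - 15·√(3))}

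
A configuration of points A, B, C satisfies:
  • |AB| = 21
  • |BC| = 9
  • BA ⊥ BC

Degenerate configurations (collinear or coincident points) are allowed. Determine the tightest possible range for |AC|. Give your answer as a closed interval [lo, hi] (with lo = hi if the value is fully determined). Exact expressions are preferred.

|AC| = 3·√(58)  (≈ 22.8473)

|AB| ∈ {21}
|BC| ∈ {9}
|AC| ∈ {3·√(58)}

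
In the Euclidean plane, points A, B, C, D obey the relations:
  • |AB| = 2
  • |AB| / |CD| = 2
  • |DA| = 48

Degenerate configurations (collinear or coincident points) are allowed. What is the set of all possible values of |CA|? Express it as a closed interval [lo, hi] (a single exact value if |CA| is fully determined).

|AB| ∈ {2}
|AD| ∈ {48}
|CD| ∈ {1}
|BD| ∈ [46, 50]
|AC| ∈ [47, 49]
|BC| ∈ [45, 51]

|CA| ∈ [47, 49]  (≈ [47.0000, 49.0000])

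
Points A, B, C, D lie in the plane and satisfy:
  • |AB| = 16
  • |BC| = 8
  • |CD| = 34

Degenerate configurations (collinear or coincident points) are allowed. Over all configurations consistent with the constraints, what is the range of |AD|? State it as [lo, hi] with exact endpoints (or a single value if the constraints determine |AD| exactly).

|AB| ∈ {16}
|BC| ∈ {8}
|CD| ∈ {34}
|AC| ∈ [8, 24]
|BD| ∈ [26, 42]
|AD| ∈ [10, 58]

|AD| ∈ [10, 58]  (≈ [10.0000, 58.0000])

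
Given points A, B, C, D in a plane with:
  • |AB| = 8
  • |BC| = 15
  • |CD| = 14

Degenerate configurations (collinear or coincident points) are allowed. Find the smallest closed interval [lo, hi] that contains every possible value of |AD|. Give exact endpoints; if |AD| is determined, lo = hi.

|AD| ∈ [0, 37]  (≈ [0.0000, 37.0000])

|AB| ∈ {8}
|BC| ∈ {15}
|CD| ∈ {14}
|AC| ∈ [7, 23]
|BD| ∈ [1, 29]
|AD| ∈ [0, 37]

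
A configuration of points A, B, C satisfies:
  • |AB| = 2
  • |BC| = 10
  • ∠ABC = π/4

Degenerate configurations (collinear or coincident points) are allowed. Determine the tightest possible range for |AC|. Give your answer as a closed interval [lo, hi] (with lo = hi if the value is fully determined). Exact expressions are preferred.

|AC| = 2·√(26 - 5·√(2))  (≈ 8.7015)

|AB| ∈ {2}
|BC| ∈ {10}
|AC| ∈ {2·√(26 - 5·√(2))}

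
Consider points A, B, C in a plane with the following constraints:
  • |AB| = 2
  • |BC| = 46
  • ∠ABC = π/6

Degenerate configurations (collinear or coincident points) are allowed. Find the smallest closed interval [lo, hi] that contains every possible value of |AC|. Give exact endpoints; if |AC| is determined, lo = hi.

|AC| = 2·√(530 - 23·√(3))  (≈ 44.2792)

|AB| ∈ {2}
|BC| ∈ {46}
|AC| ∈ {2·√(530 - 23·√(3))}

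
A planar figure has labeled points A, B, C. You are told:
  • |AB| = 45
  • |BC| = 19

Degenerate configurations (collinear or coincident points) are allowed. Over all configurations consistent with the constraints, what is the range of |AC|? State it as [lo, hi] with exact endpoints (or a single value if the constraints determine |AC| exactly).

|AB| ∈ {45}
|BC| ∈ {19}
|AC| ∈ [26, 64]

|AC| ∈ [26, 64]  (≈ [26.0000, 64.0000])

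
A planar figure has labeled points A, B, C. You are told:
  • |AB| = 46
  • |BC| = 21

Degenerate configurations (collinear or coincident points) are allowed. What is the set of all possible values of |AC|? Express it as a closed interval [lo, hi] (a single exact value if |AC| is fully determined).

|AB| ∈ {46}
|BC| ∈ {21}
|AC| ∈ [25, 67]

|AC| ∈ [25, 67]  (≈ [25.0000, 67.0000])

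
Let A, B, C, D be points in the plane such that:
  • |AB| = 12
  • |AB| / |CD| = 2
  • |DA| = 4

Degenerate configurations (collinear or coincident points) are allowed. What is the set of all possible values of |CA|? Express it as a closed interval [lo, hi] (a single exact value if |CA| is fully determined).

|AB| ∈ {12}
|AD| ∈ {4}
|CD| ∈ {6}
|BD| ∈ [8, 16]
|AC| ∈ [2, 10]
|BC| ∈ [2, 22]

|CA| ∈ [2, 10]  (≈ [2.0000, 10.0000])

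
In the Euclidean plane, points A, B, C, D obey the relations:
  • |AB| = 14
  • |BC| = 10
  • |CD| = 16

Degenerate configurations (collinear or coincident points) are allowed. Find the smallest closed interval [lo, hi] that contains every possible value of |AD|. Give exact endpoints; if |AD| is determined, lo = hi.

|AB| ∈ {14}
|BC| ∈ {10}
|CD| ∈ {16}
|AC| ∈ [4, 24]
|BD| ∈ [6, 26]
|AD| ∈ [0, 40]

|AD| ∈ [0, 40]  (≈ [0.0000, 40.0000])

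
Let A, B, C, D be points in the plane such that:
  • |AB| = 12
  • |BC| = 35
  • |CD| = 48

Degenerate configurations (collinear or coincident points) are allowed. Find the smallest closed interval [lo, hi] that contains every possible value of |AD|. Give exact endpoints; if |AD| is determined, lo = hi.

|AB| ∈ {12}
|BC| ∈ {35}
|CD| ∈ {48}
|AC| ∈ [23, 47]
|BD| ∈ [13, 83]
|AD| ∈ [1, 95]

|AD| ∈ [1, 95]  (≈ [1.0000, 95.0000])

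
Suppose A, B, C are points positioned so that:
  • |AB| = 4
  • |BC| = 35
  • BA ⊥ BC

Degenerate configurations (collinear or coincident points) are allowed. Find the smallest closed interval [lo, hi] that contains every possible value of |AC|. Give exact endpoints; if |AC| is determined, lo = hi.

|AC| = √(1241)  (≈ 35.2278)

|AB| ∈ {4}
|BC| ∈ {35}
|AC| ∈ {√(1241)}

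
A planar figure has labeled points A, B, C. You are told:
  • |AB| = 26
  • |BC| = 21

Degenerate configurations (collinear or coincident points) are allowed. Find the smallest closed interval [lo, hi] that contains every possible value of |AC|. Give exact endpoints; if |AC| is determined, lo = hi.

|AC| ∈ [5, 47]  (≈ [5.0000, 47.0000])

|AB| ∈ {26}
|BC| ∈ {21}
|AC| ∈ [5, 47]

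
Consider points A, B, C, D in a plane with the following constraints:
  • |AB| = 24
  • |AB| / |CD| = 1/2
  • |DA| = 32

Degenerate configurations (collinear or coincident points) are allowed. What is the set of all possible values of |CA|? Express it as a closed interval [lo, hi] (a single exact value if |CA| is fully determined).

|AB| ∈ {24}
|AD| ∈ {32}
|CD| ∈ {48}
|BD| ∈ [8, 56]
|AC| ∈ [16, 80]
|BC| ∈ [0, 104]

|CA| ∈ [16, 80]  (≈ [16.0000, 80.0000])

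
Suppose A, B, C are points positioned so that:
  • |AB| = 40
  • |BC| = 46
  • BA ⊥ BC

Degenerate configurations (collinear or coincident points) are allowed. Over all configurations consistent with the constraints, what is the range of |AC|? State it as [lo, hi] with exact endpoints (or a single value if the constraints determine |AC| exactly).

|AB| ∈ {40}
|BC| ∈ {46}
|AC| ∈ {2·√(929)}

|AC| = 2·√(929)  (≈ 60.9590)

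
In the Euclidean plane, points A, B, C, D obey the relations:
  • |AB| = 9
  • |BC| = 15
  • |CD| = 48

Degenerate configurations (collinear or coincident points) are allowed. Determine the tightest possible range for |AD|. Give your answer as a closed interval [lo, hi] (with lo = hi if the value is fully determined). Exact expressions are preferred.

|AD| ∈ [24, 72]  (≈ [24.0000, 72.0000])

|AB| ∈ {9}
|BC| ∈ {15}
|CD| ∈ {48}
|AC| ∈ [6, 24]
|BD| ∈ [33, 63]
|AD| ∈ [24, 72]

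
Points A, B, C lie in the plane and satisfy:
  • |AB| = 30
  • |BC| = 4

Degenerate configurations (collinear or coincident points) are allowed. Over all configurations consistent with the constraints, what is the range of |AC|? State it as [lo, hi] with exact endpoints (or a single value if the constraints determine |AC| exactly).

|AB| ∈ {30}
|BC| ∈ {4}
|AC| ∈ [26, 34]

|AC| ∈ [26, 34]  (≈ [26.0000, 34.0000])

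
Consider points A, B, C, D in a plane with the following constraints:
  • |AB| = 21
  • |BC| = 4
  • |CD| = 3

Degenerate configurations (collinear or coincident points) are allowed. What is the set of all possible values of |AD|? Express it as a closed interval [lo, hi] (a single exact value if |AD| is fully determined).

|AB| ∈ {21}
|BC| ∈ {4}
|CD| ∈ {3}
|AC| ∈ [17, 25]
|BD| ∈ [1, 7]
|AD| ∈ [14, 28]

|AD| ∈ [14, 28]  (≈ [14.0000, 28.0000])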